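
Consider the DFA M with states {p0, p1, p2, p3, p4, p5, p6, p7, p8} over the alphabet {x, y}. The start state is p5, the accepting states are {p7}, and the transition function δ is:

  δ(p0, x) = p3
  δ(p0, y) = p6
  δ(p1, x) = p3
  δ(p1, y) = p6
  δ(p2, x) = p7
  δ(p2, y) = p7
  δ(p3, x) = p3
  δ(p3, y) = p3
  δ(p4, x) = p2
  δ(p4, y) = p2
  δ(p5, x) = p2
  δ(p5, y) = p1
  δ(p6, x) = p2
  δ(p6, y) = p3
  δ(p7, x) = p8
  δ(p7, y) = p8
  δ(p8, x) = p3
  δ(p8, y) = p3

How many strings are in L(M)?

4

The useful subgraph on states {p1, p2, p5, p6, p7} is acyclic, so L(M) is finite; the longest accepting path visits 5 useful states, giving maximum string length 4.
Counting accepting paths from p5 by length: 2 of length 2, 2 of length 4. Total 4.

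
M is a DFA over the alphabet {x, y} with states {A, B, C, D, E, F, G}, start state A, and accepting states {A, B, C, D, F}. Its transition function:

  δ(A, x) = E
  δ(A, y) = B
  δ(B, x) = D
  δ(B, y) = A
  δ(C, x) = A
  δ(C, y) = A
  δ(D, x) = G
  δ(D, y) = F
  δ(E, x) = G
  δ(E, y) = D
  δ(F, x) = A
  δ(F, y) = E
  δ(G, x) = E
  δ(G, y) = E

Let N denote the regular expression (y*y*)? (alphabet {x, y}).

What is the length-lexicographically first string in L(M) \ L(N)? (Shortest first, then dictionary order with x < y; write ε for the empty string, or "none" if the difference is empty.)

xy

The string xy is accepted by M but not by N.
No shorter string lies in the difference, and xy is the lexicographically first length-2 string in L(M) \ L(N).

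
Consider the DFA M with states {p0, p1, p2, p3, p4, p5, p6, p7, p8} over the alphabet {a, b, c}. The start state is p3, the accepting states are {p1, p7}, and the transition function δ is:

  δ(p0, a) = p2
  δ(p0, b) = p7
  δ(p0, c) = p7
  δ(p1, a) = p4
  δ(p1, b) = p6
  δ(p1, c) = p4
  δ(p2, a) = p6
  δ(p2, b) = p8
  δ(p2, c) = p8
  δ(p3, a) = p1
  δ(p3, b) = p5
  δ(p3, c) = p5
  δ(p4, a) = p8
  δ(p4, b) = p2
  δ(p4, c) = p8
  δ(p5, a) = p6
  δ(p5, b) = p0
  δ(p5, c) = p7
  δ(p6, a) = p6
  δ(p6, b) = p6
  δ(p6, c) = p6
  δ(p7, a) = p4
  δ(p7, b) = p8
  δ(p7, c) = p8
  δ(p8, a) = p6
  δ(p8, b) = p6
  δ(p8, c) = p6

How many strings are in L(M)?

The useful subgraph on states {p0, p1, p3, p5, p7} is acyclic, so L(M) is finite; the longest accepting path visits 4 useful states, giving maximum string length 3.
Counting accepting paths from p3 by length: 1 of length 1, 2 of length 2, 4 of length 3. Total 7.

7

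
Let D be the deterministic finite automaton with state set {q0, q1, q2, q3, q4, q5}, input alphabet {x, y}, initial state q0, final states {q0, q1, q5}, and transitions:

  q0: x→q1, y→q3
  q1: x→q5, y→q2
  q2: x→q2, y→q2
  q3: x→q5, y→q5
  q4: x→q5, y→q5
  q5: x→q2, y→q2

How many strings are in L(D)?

5

The useful subgraph on states {q0, q1, q3, q5} is acyclic, so L(D) is finite; the longest accepting path visits 3 useful states, giving maximum string length 2.
Counting accepting paths from q0 by length: 1 of length 0, 1 of length 1, 3 of length 2. Total 5.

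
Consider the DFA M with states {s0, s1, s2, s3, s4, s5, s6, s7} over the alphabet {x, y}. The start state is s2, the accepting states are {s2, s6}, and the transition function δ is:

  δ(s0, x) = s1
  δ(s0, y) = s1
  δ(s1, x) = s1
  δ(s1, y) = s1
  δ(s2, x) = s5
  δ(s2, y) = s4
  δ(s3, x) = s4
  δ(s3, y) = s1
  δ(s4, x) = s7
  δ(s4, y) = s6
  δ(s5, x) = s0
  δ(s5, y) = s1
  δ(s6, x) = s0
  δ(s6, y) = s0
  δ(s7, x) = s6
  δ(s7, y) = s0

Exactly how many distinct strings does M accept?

The useful subgraph on states {s2, s4, s6, s7} is acyclic, so L(M) is finite; the longest accepting path visits 4 useful states, giving maximum string length 3.
Counting accepting paths from s2 by length: 1 of length 0, 1 of length 2, 1 of length 3. Total 3.

3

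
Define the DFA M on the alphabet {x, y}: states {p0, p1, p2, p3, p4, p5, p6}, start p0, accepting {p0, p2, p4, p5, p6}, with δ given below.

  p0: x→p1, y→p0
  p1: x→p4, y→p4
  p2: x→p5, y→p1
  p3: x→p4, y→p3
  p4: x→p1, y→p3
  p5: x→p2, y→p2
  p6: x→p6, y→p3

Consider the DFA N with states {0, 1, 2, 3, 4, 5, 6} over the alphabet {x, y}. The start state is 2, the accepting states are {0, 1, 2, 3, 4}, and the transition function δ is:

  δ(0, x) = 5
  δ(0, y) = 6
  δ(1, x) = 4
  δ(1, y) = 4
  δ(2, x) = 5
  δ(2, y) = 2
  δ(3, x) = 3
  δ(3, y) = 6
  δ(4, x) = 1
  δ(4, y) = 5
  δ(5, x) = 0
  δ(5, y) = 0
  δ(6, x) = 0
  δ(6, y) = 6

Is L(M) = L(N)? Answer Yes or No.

Exploring the product automaton M × N from the start pair (p0, 2), following both machines on each input symbol, reaches 4 state pairs: (p0, 2), (p1, 5), (p4, 0), (p3, 6).
M accepts in {p0, p2, p4, p5, p6} and N accepts in {0, 1, 2, 3, 4}. In every reachable pair the two components are either both accepting — (p0, 2), (p4, 0) — or both non-accepting, so no string is accepted by exactly one of the machines: L(M) \ L(N) and L(N) \ L(M) are both empty.
Hence every string is accepted by M iff it is accepted by N, and the two languages coincide.

Yes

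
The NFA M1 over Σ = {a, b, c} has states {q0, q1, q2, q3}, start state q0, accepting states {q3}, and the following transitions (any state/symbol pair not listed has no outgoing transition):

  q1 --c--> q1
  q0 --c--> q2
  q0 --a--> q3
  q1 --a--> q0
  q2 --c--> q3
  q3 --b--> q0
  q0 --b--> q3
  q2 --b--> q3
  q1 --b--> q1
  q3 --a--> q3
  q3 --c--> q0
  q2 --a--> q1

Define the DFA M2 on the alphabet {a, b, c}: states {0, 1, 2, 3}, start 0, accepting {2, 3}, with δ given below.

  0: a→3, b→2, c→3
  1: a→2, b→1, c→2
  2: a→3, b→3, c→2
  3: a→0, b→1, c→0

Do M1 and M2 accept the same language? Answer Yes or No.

No

The string aa is accepted by M1 but rejected by M2.
So L(M1) ≠ L(M2).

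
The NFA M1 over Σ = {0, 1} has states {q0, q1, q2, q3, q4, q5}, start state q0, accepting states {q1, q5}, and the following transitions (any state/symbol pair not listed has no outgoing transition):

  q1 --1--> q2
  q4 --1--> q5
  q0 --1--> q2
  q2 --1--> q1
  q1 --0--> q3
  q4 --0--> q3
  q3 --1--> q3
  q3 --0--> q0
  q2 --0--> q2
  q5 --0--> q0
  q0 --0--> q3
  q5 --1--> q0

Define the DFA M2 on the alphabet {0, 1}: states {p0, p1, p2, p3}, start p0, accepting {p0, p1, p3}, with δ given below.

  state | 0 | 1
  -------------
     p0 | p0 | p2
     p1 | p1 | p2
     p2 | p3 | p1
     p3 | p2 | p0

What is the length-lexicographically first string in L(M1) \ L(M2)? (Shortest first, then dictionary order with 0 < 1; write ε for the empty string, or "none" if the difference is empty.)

01011

The string 01011 is accepted by M1 but not by M2.
No shorter string lies in the difference, and 01011 is the lexicographically first length-5 string in L(M1) \ L(M2).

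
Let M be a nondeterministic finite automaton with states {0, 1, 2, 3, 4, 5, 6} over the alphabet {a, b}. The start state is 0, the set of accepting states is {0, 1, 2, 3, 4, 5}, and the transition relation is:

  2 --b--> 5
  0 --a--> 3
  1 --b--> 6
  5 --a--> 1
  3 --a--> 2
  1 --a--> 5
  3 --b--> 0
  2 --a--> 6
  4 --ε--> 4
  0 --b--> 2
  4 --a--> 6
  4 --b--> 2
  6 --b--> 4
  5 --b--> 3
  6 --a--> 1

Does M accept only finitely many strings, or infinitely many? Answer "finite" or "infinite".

State 5 is reachable from the start and can reach an accepting state, and it lies on the cycle 5 → 1 → 5.
Traversing that cycle any number of times yields accepted strings of unbounded length, so the language is infinite.

infinite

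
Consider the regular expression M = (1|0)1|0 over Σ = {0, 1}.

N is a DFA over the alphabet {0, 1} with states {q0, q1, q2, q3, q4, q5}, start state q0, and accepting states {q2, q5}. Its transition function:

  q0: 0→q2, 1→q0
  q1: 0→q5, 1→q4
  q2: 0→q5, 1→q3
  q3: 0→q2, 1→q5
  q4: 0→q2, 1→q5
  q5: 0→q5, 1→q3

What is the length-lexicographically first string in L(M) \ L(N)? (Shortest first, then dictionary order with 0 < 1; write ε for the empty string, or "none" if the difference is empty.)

01

The string 01 is accepted by M but not by N.
No shorter string lies in the difference, and 01 is the lexicographically first length-2 string in L(M) \ L(N).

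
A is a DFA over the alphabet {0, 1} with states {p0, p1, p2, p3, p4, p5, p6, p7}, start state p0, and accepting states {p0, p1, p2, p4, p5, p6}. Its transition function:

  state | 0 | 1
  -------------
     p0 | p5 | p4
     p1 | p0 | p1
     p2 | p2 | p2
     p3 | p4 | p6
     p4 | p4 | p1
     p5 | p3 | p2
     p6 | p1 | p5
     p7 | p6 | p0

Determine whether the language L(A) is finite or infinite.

State p0 is reachable from the start and can reach an accepting state, and it lies on the cycle p0 → p4 → p1 → p0.
Traversing that cycle any number of times yields accepted strings of unbounded length, so the language is infinite.

infinite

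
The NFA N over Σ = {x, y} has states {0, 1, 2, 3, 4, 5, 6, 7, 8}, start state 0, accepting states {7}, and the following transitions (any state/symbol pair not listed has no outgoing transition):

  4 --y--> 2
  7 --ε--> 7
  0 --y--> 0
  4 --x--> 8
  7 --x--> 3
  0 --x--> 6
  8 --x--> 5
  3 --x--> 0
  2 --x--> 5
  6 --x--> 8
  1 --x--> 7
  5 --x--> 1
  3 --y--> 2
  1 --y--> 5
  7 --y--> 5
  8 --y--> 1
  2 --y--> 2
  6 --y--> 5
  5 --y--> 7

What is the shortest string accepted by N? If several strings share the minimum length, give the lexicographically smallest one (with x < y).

xyy

A breadth-first search from 0 reaches an accepting state first via the path 0 → 6 → 5 → 7 on input xyy.
No string of length < 3 is accepted (BFS exhausts all shorter strings without reaching an accepting state), and xyy is the lexicographically least accepting string of length 3.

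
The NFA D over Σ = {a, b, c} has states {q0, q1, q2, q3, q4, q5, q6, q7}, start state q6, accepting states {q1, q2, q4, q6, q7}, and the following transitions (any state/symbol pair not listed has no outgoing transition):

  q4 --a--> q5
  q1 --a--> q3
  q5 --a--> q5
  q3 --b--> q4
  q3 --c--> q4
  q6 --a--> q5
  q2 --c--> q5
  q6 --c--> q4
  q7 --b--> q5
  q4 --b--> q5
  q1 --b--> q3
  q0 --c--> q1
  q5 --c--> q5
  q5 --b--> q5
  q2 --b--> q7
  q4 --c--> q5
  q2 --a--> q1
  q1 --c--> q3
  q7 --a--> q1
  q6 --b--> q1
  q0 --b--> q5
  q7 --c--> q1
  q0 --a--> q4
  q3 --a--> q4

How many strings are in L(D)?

The useful subgraph on states {q1, q3, q4, q6} is acyclic, so L(D) is finite; the longest accepting path visits 4 useful states, giving maximum string length 3.
Counting accepting paths from q6 by length: 1 of length 0, 2 of length 1, 9 of length 3. Total 12.

12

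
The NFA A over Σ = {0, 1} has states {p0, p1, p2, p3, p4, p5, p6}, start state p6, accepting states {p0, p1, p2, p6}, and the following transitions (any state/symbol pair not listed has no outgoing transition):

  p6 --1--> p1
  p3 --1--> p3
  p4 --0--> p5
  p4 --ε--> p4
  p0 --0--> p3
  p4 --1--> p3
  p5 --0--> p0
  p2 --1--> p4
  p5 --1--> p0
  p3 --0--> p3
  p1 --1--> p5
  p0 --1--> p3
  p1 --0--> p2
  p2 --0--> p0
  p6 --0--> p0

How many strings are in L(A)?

The useful subgraph on states {p0, p1, p2, p4, p5, p6} is acyclic, so L(A) is finite; the longest accepting path visits 6 useful states, giving maximum string length 5.
Counting accepting paths from p6 by length: 1 of length 0, 2 of length 1, 1 of length 2, 3 of length 3, 2 of length 5. Total 9.

9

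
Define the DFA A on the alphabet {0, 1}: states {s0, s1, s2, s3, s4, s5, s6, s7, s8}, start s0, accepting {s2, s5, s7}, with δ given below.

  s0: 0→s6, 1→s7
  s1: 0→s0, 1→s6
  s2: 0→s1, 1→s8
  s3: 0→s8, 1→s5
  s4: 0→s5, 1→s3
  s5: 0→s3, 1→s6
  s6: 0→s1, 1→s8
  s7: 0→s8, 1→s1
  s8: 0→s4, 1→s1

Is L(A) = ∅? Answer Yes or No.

No

The string 1 is accepted: the run s0 → s7 ends in the accepting state s7.
Since at least one string is accepted, L(A) is not empty.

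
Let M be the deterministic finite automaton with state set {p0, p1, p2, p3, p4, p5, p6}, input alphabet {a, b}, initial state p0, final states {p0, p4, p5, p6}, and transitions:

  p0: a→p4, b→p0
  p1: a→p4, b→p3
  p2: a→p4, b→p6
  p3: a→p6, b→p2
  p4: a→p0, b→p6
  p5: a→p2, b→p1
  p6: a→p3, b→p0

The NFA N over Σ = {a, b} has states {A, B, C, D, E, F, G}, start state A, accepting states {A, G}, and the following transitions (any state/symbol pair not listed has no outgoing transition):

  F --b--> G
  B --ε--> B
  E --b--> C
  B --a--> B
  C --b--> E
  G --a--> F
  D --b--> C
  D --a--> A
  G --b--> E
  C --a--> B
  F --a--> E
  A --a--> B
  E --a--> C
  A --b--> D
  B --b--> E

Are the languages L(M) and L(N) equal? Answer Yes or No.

The string a is accepted by M but rejected by N.
So L(M) ≠ L(N).

No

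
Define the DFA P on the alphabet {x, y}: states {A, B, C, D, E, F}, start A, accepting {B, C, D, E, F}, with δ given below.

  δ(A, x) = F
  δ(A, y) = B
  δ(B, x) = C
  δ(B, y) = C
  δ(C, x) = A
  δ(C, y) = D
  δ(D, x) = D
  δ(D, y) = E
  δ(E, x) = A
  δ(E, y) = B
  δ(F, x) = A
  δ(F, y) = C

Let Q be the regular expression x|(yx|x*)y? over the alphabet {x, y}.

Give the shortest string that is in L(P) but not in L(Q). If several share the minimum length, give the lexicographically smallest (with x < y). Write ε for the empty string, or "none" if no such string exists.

The string yy is accepted by P but not by Q.
No shorter string lies in the difference, and yy is the lexicographically first length-2 string in L(P) \ L(Q).

yy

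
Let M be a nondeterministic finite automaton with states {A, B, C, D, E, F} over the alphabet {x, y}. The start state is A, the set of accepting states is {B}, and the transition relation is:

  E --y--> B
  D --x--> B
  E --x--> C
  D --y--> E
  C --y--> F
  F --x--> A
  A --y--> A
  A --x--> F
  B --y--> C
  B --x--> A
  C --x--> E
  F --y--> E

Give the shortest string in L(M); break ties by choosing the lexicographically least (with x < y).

A breadth-first search from A reaches an accepting state first via the path A → F → E → B on input xyy.
No string of length < 3 is accepted (BFS exhausts all shorter strings without reaching an accepting state), and xyy is the lexicographically least accepting string of length 3.

xyy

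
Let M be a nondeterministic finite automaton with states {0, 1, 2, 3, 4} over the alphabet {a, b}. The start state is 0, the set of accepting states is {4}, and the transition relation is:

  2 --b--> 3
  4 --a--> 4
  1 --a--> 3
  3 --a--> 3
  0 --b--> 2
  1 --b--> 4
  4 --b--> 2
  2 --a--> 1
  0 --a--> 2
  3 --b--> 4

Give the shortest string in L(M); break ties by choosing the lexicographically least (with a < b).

A breadth-first search from 0 reaches an accepting state first via the path 0 → 2 → 1 → 4 on input aab.
No string of length < 3 is accepted (BFS exhausts all shorter strings without reaching an accepting state), and aab is the lexicographically least accepting string of length 3.

aab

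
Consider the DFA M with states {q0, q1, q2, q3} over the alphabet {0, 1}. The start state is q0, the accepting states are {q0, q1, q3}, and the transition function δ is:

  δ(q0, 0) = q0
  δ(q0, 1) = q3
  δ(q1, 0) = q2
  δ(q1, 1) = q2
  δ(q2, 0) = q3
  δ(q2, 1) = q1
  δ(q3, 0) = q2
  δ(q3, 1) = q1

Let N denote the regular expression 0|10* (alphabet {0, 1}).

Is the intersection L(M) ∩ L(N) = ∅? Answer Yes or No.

The string 0 is accepted by both M and N.
Hence L(M) ∩ L(N) ≠ ∅.

No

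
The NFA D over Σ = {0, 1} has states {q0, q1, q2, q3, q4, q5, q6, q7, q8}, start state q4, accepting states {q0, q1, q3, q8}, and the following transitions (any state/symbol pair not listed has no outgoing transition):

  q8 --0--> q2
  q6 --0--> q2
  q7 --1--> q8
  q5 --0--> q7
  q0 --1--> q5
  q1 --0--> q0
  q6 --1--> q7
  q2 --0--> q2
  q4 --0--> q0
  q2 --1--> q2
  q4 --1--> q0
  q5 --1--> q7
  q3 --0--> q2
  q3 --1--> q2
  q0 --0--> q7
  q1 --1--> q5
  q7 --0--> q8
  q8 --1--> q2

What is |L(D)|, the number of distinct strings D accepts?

14

The useful subgraph on states {q0, q4, q5, q7, q8} is acyclic, so L(D) is finite; the longest accepting path visits 5 useful states, giving maximum string length 4.
Counting accepting paths from q4 by length: 2 of length 1, 4 of length 3, 8 of length 4. Total 14.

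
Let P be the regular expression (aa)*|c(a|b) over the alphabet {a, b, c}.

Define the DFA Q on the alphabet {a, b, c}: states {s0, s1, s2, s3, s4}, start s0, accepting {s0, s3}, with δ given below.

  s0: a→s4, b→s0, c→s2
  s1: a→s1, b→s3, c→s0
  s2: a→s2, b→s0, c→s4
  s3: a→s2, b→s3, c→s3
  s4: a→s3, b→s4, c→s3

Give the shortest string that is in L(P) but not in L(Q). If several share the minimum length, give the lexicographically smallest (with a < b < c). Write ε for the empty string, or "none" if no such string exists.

The string ca is accepted by P but not by Q.
No shorter string lies in the difference, and ca is the lexicographically first length-2 string in L(P) \ L(Q).

ca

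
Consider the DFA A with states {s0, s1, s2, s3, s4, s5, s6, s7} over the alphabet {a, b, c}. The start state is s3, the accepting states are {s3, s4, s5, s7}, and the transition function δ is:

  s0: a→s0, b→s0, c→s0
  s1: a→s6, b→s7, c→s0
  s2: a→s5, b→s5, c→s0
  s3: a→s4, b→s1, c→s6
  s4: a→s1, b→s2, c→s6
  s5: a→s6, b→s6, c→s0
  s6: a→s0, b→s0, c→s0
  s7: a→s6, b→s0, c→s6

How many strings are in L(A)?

The useful subgraph on states {s1, s2, s3, s4, s5, s7} is acyclic, so L(A) is finite; the longest accepting path visits 4 useful states, giving maximum string length 3.
Counting accepting paths from s3 by length: 1 of length 0, 1 of length 1, 1 of length 2, 3 of length 3. Total 6.

6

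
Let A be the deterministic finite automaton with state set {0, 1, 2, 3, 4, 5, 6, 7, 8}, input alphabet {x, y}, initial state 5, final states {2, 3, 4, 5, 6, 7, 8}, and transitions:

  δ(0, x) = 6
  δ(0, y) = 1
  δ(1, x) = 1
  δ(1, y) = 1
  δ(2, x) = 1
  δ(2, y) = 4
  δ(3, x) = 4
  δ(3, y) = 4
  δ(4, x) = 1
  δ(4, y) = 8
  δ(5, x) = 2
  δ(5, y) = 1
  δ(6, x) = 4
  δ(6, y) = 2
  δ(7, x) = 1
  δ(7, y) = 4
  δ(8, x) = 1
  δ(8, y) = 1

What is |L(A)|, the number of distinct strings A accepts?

4

The useful subgraph on states {2, 4, 5, 8} is acyclic, so L(A) is finite; the longest accepting path visits 4 useful states, giving maximum string length 3.
Counting accepting paths from 5 by length: 1 of length 0, 1 of length 1, 1 of length 2, 1 of length 3. Total 4.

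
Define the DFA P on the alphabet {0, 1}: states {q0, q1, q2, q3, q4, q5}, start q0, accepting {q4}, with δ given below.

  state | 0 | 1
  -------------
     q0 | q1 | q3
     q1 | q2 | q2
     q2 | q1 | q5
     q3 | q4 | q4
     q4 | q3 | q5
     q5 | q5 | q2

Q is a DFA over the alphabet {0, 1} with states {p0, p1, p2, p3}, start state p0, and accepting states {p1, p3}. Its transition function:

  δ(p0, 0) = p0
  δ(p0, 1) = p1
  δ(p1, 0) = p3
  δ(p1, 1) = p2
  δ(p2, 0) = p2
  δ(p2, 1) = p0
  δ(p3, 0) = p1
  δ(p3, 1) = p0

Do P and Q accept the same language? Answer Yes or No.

No

The string 11 is accepted by P but rejected by Q.
So L(P) ≠ L(Q).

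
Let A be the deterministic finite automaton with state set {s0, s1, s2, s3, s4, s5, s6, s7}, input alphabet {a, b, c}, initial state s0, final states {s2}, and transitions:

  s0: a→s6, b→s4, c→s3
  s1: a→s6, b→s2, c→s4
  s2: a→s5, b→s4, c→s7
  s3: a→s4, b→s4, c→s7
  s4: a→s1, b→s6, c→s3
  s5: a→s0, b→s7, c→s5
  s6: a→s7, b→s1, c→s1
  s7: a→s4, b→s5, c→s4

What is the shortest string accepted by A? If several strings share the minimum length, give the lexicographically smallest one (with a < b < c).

abb

A breadth-first search from s0 reaches an accepting state first via the path s0 → s6 → s1 → s2 on input abb.
No string of length < 3 is accepted (BFS exhausts all shorter strings without reaching an accepting state), and abb is the lexicographically least accepting string of length 3.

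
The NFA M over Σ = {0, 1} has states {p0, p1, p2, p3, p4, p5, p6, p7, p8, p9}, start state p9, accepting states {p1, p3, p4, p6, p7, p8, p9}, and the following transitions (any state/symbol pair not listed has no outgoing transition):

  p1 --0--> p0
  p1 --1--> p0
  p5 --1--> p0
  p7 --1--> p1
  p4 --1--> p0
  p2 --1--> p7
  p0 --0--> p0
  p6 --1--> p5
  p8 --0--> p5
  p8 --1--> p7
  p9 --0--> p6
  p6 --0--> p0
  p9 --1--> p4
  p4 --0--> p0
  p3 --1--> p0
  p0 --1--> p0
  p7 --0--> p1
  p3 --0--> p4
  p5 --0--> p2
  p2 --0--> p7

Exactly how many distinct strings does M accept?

The useful subgraph on states {p1, p2, p4, p5, p6, p7, p9} is acyclic, so L(M) is finite; the longest accepting path visits 6 useful states, giving maximum string length 5.
Counting accepting paths from p9 by length: 1 of length 0, 2 of length 1, 2 of length 4, 4 of length 5. Total 9.

9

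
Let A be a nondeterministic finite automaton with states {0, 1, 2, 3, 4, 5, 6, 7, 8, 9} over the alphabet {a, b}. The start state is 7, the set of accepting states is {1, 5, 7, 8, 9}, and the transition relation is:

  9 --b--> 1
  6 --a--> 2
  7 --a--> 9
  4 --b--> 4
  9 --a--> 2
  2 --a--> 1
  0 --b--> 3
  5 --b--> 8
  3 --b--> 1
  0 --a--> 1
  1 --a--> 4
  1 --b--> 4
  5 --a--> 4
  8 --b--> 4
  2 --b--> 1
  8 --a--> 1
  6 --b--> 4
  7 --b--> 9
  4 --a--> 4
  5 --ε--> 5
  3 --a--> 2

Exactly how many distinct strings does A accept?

9

The useful subgraph on states {1, 2, 7, 9} is acyclic, so L(A) is finite; the longest accepting path visits 4 useful states, giving maximum string length 3.
Counting accepting paths from 7 by length: 1 of length 0, 2 of length 1, 2 of length 2, 4 of length 3. Total 9.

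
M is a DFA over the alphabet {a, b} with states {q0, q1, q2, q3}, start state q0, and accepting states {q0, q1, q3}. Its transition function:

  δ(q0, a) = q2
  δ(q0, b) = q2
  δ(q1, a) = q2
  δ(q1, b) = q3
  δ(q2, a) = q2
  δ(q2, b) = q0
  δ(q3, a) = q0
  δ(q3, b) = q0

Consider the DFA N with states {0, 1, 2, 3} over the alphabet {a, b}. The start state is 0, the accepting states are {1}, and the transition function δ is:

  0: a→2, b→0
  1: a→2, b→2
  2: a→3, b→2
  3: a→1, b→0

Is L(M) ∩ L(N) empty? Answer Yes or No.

Exploring the product automaton M × N from the start pair (q0, 0), following both machines on each input symbol, reaches 6 state pairs: (q0, 0), (q2, 2), (q2, 0), (q2, 3), (q0, 2), (q2, 1).
M accepts in {q0, q1, q3} and N accepts in {1}; no reachable pair has both components accepting, so no string drives both machines to acceptance simultaneously and L(M) ∩ L(N) = ∅.
So no string is accepted by both, and the intersection is empty.

Yes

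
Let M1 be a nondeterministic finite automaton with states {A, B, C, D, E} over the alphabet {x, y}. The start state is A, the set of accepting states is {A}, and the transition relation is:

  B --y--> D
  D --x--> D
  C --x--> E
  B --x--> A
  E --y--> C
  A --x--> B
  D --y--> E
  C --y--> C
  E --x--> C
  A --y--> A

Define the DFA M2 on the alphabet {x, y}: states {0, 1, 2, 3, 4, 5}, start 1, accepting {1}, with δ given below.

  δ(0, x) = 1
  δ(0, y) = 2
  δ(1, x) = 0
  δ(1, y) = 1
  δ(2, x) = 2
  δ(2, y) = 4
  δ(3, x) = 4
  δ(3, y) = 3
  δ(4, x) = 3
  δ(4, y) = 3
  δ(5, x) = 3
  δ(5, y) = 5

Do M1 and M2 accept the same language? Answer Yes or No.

Yes

Exploring the product automaton M1 × M2 from the start pair (A, 1), following both machines on each input symbol, reaches 5 state pairs: (A, 1), (B, 0), (D, 2), (E, 4), (C, 3).
M1 accepts in {A} and M2 accepts in {1}. In every reachable pair the two components are either both accepting — (A, 1) — or both non-accepting, so no string is accepted by exactly one of the machines: L(M1) \ L(M2) and L(M2) \ L(M1) are both empty.
Hence every string is accepted by M1 iff it is accepted by M2, and the two languages coincide.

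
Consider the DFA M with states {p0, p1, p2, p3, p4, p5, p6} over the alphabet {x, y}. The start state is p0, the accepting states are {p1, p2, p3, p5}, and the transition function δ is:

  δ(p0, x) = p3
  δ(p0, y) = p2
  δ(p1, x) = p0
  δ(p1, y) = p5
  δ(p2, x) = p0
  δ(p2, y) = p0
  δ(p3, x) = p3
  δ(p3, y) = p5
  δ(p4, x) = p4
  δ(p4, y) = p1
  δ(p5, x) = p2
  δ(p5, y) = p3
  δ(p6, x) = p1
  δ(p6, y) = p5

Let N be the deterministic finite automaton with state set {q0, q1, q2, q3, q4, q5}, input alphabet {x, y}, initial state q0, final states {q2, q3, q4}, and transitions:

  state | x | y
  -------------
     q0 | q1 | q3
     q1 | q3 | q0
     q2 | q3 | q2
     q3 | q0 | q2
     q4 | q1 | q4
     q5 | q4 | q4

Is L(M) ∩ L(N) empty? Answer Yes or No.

No

The string y is accepted by both M and N.
Hence L(M) ∩ L(N) ≠ ∅.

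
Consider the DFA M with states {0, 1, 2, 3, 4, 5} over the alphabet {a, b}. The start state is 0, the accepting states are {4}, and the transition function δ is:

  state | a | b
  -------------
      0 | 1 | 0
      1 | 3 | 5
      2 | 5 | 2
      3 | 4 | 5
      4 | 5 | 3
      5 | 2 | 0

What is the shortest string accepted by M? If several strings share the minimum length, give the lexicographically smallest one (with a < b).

A breadth-first search from 0 reaches an accepting state first via the path 0 → 1 → 3 → 4 on input aaa.
No string of length < 3 is accepted (BFS exhausts all shorter strings without reaching an accepting state), and aaa is the lexicographically least accepting string of length 3.

aaa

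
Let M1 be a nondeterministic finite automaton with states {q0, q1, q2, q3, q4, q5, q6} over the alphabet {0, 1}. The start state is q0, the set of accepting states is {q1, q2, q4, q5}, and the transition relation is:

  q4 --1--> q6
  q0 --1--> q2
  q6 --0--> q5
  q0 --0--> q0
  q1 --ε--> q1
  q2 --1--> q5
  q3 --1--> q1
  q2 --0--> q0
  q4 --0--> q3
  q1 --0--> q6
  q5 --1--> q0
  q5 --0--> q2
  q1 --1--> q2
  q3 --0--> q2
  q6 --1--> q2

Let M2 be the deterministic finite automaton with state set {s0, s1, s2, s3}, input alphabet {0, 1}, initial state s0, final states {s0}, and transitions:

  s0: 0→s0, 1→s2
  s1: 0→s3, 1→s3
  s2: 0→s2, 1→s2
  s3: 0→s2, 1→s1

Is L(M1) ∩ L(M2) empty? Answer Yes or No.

Exploring the product automaton M1 × M2 from the start pair (q0, s0), following both machines on each input symbol, reaches 4 state pairs: (q0, s0), (q2, s2), (q0, s2), (q5, s2).
M1 accepts in {q1, q2, q4, q5} and M2 accepts in {s0}; no reachable pair has both components accepting, so no string drives both machines to acceptance simultaneously and L(M1) ∩ L(M2) = ∅.
So no string is accepted by both, and the intersection is empty.

Yes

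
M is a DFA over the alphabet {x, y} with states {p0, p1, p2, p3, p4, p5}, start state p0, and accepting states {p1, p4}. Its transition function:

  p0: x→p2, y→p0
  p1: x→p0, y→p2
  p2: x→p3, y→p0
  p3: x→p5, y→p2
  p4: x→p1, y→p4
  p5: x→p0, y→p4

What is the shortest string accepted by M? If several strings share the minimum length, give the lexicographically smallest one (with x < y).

A breadth-first search from p0 reaches an accepting state first via the path p0 → p2 → p3 → p5 → p4 on input xxxy.
No string of length < 4 is accepted (BFS exhausts all shorter strings without reaching an accepting state), and xxxy is the lexicographically least accepting string of length 4.

xxxy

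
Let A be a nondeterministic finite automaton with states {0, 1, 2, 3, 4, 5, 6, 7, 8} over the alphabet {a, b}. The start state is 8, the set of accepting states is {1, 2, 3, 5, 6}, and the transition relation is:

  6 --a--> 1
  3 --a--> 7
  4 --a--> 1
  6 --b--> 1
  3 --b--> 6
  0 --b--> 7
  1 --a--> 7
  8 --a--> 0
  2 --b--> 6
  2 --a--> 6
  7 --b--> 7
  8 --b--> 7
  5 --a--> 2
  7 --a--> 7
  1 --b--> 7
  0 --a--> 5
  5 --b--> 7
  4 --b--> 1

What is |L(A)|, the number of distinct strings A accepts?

The useful subgraph on states {0, 1, 2, 5, 6, 8} is acyclic, so L(A) is finite; the longest accepting path visits 6 useful states, giving maximum string length 5.
Counting accepting paths from 8 by length: 1 of length 2, 1 of length 3, 2 of length 4, 4 of length 5. Total 8.

8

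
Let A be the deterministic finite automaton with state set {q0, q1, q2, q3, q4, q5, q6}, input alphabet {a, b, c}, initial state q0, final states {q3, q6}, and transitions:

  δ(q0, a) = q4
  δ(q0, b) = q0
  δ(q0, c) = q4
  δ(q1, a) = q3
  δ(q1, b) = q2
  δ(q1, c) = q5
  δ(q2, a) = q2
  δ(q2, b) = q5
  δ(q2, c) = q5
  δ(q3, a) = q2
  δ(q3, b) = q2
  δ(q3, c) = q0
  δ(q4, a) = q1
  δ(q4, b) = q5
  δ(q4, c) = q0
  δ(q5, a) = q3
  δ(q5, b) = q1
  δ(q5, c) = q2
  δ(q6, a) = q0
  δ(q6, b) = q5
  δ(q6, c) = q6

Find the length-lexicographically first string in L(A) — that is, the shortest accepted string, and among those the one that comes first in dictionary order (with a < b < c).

aaa

A breadth-first search from q0 reaches an accepting state first via the path q0 → q4 → q1 → q3 on input aaa.
No string of length < 3 is accepted (BFS exhausts all shorter strings without reaching an accepting state), and aaa is the lexicographically least accepting string of length 3.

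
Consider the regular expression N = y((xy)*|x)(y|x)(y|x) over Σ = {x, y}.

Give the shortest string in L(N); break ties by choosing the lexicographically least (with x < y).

By inspection of the expression, no string of length less than 3 matches, and yxx is the lexicographically first match of length 3.

yxx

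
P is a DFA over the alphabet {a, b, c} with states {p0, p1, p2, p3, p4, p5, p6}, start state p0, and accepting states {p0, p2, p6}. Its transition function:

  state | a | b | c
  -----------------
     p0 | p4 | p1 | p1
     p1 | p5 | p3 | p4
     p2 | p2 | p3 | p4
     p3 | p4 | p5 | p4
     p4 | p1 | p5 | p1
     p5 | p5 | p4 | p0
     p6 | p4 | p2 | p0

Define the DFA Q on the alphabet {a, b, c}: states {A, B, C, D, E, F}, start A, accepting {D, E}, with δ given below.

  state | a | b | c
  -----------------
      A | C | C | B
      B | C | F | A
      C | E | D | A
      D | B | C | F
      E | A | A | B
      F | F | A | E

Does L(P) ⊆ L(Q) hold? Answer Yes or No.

The empty string ε is in L(P) but not in L(Q).
So L(P) ⊄ L(Q).

No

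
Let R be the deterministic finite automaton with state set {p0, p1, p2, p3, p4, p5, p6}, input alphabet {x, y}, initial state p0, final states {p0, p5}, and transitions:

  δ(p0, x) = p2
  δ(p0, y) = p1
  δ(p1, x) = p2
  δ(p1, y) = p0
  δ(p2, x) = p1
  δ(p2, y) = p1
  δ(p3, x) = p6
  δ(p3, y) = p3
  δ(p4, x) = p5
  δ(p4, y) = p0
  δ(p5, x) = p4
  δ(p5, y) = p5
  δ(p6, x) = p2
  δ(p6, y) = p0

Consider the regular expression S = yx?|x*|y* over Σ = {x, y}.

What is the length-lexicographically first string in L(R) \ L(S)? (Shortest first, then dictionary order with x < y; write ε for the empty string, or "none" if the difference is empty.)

The string xxy is accepted by R but not by S.
No shorter string lies in the difference, and xxy is the lexicographically first length-3 string in L(R) \ L(S).

xxy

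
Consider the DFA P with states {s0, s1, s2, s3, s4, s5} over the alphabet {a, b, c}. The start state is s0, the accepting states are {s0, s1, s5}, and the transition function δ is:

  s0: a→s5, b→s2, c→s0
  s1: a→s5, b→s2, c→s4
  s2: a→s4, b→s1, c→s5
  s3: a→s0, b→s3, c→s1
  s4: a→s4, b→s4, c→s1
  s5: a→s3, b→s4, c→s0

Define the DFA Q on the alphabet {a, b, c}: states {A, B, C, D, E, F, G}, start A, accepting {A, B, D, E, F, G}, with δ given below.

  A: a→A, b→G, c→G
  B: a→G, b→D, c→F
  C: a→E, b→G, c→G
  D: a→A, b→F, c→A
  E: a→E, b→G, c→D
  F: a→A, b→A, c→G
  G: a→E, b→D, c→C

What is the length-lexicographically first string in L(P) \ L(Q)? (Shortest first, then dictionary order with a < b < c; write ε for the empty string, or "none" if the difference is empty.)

bc

The string bc is accepted by P but not by Q.
No shorter string lies in the difference, and bc is the lexicographically first length-2 string in L(P) \ L(Q).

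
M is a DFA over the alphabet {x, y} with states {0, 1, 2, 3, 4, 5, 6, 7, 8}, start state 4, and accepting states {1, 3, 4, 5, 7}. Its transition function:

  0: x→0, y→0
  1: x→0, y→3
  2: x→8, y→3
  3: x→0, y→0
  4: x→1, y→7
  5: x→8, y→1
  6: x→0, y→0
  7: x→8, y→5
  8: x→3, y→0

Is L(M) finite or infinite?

The useful states (reachable from 4 and able to reach an accepting state) are {1, 3, 4, 5, 7, 8}.
Restricted to these states the transition graph has no cycle, so every accepting path has bounded length and L is finite.

finite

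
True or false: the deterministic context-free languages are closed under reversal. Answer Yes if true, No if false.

L = {c bⁿaⁿ : n≥0} ∪ {d b²ⁿaⁿ : n≥0} is a DCFL: the first symbol tells a deterministic PDA whether to pop one or two b's per a. Its reversal Lᴿ = {aⁿbⁿ c : n≥0} ∪ {aⁿb²ⁿ d : n≥0} is not. DCFLs are closed under right quotient by regular languages, and Lᴿ/{c, d} = {aⁿbⁿ : n≥0} ∪ {aⁿb²ⁿ : n≥0} — the standard context-free language accepted by no deterministic PDA (intuitively the machine would have to commit to a b-to-a ratio before the distinguishing marker arrives; formally, a DPDA for it would have a single run on aⁿb²ⁿ, accepting after the prefix aⁿbⁿ and accepting again after n more b's; an ordinary PDA that simulates it on a's and b's and, at any moment when it is accepting, may switch to reading only a fresh letter e while feeding each e to the simulation as a b, would accept aⁱbʲeᵏ (k≥1) exactly when both aⁱbʲ and aⁱbʲ⁺ᵏ are in the language, i.e. its language intersected with the regular set a*b*e⁺ would be exactly {aⁿbⁿeⁿ : n≥1} — impossible, since context-free languages are closed under intersection with regular sets and {aⁿbⁿeⁿ} is not context-free). So Lᴿ cannot be a DCFL.

No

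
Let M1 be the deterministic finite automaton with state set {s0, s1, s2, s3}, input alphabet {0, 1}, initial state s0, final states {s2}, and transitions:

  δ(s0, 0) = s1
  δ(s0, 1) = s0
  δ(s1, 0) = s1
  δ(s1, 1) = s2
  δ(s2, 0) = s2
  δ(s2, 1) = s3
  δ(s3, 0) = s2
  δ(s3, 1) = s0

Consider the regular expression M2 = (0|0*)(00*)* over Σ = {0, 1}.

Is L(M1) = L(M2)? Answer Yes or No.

No

The string 01 is accepted by M1 but rejected by M2.
So L(M1) ≠ L(M2).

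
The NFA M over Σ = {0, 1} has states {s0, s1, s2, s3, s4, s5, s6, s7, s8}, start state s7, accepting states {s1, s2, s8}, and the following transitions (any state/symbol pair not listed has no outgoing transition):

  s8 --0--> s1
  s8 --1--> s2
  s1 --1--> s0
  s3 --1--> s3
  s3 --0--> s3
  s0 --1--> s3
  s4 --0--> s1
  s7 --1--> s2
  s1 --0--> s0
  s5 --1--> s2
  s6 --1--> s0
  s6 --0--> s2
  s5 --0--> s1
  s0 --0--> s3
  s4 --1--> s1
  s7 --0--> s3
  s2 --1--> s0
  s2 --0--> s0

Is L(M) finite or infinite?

finite

The useful states (reachable from s7 and able to reach an accepting state) are {s2, s7}.
Restricted to these states the transition graph has no cycle, so every accepting path has bounded length and L is finite.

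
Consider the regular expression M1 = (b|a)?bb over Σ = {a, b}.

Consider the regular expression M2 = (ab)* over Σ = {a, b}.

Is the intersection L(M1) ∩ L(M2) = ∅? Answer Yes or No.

Yes

Converting the expression M1 to a DFA (subset construction, then merging equivalent states) gives the minimal DFA with states {r0, r1, r2, r3, r4, r5, r6}, start state r0, accepting states {r5, r6} and transitions r0: a→r1, b→r2; r1: a→r3, b→r4; r2: a→r3, b→r5; r3: a→r3, b→r3; r4: a→r3, b→r6; r5: a→r3, b→r6; r6: a→r3, b→r3.
Converting the expression M2 to a DFA (subset construction, then merging equivalent states) gives the minimal DFA with states {t0, t1, t2}, start state t0, accepting states {t0} and transitions t0: a→t1, b→t2; t1: a→t2, b→t0; t2: a→t2, b→t2.
Exploring the product automaton M1 × M2 from the start pair (r0, t0), following both machines on each input symbol, reaches 9 state pairs: (r0, t0), (r1, t1), (r2, t2), (r3, t2), (r4, t0), (r5, t2), (r3, t1), (r6, t2), (r3, t0).
M1 accepts in {r5, r6} and M2 accepts in {t0}; no reachable pair has both components accepting, so no string drives both machines to acceptance simultaneously and L(M1) ∩ L(M2) = ∅.
So no string is accepted by both, and the intersection is empty.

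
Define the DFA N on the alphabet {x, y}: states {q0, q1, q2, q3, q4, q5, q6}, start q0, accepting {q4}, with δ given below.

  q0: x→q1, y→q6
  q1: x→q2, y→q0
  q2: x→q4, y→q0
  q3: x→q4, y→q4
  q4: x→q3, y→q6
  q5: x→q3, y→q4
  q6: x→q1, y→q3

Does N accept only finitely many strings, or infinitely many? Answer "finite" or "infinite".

State q0 is reachable from the start and can reach an accepting state, and it lies on the cycle q0 → q1 → q0.
Traversing that cycle any number of times yields accepted strings of unbounded length, so the language is infinite.

infinite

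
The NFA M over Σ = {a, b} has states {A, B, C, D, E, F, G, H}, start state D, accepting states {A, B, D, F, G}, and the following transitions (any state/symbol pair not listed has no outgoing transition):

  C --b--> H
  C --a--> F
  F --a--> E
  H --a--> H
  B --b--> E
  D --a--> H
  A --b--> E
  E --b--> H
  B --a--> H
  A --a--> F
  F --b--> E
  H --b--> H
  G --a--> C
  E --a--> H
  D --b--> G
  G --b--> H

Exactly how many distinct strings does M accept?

3

The useful subgraph on states {C, D, F, G} is acyclic, so L(M) is finite; the longest accepting path visits 4 useful states, giving maximum string length 3.
Counting accepting paths from D by length: 1 of length 0, 1 of length 1, 1 of length 3. Total 3.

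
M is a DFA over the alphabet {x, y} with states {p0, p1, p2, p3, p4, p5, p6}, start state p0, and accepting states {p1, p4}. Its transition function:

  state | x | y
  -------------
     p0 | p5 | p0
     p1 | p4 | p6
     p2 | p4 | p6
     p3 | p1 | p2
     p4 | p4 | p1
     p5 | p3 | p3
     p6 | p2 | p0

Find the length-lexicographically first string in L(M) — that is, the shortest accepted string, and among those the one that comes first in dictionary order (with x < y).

xxx

A breadth-first search from p0 reaches an accepting state first via the path p0 → p5 → p3 → p1 on input xxx.
No string of length < 3 is accepted (BFS exhausts all shorter strings without reaching an accepting state), and xxx is the lexicographically least accepting string of length 3.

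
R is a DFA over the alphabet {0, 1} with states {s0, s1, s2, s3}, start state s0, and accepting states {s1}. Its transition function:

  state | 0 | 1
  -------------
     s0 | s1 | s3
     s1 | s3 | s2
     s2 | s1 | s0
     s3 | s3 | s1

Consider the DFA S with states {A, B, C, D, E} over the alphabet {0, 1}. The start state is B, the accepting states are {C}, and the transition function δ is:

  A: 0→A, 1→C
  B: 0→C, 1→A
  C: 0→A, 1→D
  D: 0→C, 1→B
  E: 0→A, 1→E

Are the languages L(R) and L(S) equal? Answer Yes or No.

Yes

Exploring the product automaton R × S from the start pair (s0, B), following both machines on each input symbol, reaches 4 state pairs: (s0, B), (s1, C), (s3, A), (s2, D).
R accepts in {s1} and S accepts in {C}. In every reachable pair the two components are either both accepting — (s1, C) — or both non-accepting, so no string is accepted by exactly one of the machines: L(R) \ L(S) and L(S) \ L(R) are both empty.
Hence every string is accepted by R iff it is accepted by S, and the two languages coincide.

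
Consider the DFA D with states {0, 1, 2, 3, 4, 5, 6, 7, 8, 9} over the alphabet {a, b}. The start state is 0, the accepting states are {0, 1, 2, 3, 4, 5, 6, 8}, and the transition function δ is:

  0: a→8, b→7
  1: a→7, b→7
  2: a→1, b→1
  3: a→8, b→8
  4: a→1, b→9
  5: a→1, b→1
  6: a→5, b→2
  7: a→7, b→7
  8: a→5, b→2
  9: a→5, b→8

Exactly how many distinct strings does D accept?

8

The useful subgraph on states {0, 1, 2, 5, 8} is acyclic, so L(D) is finite; the longest accepting path visits 4 useful states, giving maximum string length 3.
Counting accepting paths from 0 by length: 1 of length 0, 1 of length 1, 2 of length 2, 4 of length 3. Total 8.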